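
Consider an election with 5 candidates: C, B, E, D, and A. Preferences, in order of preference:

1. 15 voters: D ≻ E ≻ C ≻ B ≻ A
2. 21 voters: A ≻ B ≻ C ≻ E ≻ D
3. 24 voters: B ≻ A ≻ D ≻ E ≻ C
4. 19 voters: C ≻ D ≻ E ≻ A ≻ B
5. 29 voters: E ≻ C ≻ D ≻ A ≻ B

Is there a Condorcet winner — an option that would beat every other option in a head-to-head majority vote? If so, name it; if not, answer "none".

Checking pairwise contests:
E beats C 68–40.
C beats B 63–45.
D beats E 58–50.
C beats D 69–39.
C beats A 63–45.
Every option loses at least one head-to-head, so there is no Condorcet winner.

none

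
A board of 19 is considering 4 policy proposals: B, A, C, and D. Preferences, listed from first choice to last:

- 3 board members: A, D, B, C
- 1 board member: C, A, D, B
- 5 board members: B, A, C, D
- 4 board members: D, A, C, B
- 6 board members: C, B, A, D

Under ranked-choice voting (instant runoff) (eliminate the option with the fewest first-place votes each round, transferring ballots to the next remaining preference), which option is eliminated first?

Round 1: B 5, A 3, C 7, D 4. Eliminate A.

A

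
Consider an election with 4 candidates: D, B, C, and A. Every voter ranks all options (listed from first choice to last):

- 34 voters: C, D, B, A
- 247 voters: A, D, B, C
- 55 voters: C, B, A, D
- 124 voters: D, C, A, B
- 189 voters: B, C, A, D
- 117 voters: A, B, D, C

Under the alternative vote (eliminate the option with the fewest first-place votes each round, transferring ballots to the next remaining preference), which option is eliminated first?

C

Round 1: D 124, B 189, C 89, A 364. Eliminate C.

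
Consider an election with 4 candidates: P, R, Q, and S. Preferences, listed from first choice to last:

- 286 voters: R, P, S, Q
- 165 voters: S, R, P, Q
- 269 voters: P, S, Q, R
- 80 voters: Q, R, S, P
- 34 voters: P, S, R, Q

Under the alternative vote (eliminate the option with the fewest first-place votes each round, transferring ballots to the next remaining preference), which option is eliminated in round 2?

S

Round 1: P 303, R 286, Q 80, S 165. Eliminate Q.
Round 2: P 303, R 366, S 165. Eliminate S.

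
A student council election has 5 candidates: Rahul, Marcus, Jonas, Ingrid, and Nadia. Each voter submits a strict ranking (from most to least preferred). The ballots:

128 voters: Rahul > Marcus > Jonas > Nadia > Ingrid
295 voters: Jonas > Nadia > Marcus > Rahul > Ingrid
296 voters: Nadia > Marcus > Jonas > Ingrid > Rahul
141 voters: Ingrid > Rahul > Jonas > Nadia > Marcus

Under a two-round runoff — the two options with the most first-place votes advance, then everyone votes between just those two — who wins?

Jonas

Round 1 first-place votes: Rahul 128, Marcus 0, Jonas 295, Ingrid 141, Nadia 296.
Nadia and Jonas advance.
Runoff: Nadia is preferred to Jonas by 296 voters; Jonas by 564.
Jonas wins the runoff.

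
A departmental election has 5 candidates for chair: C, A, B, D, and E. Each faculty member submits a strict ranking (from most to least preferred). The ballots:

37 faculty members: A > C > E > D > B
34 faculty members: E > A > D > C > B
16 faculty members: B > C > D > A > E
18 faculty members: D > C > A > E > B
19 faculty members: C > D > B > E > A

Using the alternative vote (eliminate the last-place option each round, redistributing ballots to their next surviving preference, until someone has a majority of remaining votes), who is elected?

A

Round 1: C 19, A 37, B 16, D 18, E 34. Eliminate B.
Round 2: C 35, A 37, D 18, E 34. Eliminate D.
Round 3: C 53, A 37, E 34. Eliminate E.
Round 4: C 53, A 71. A has a majority.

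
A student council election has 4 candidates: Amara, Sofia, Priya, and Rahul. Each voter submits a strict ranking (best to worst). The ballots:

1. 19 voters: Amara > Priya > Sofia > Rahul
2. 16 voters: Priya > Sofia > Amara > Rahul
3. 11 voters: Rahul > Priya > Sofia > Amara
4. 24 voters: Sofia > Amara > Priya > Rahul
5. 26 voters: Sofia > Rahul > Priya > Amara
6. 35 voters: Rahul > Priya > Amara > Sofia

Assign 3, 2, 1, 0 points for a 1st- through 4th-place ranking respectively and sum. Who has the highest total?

Amara: 19·3 + 16·1 + 11·0 + 24·2 + 26·0 + 35·1 = 156
Sofia: 19·1 + 16·2 + 11·1 + 24·3 + 26·3 + 35·0 = 212
Priya: 19·2 + 16·3 + 11·2 + 24·1 + 26·1 + 35·2 = 228
Rahul: 19·0 + 16·0 + 11·3 + 24·0 + 26·2 + 35·3 = 190
Priya has the highest Borda score (228).

Priya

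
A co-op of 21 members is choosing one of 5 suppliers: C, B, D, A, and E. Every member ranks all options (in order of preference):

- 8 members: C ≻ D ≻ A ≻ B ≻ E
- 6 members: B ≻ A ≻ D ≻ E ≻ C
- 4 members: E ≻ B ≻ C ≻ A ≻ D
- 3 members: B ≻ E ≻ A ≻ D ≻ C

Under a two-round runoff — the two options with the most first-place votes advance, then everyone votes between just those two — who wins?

B

Round 1 first-place votes: C 8, B 9, D 0, A 0, E 4.
B and C advance.
Runoff: B is preferred to C by 13 voters; C by 8.
B wins the runoff.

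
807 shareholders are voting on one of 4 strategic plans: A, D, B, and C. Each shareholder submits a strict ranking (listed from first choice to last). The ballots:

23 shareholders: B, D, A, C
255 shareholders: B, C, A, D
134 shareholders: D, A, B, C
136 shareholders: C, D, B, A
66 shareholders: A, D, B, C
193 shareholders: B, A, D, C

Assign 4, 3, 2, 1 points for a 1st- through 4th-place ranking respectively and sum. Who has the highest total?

A: 23·2 + 255·2 + 134·3 + 136·1 + 66·4 + 193·3 = 1937
D: 23·3 + 255·1 + 134·4 + 136·3 + 66·3 + 193·2 = 1852
B: 23·4 + 255·4 + 134·2 + 136·2 + 66·2 + 193·4 = 2556
C: 23·1 + 255·3 + 134·1 + 136·4 + 66·1 + 193·1 = 1725
B has the highest Borda score (2556).

B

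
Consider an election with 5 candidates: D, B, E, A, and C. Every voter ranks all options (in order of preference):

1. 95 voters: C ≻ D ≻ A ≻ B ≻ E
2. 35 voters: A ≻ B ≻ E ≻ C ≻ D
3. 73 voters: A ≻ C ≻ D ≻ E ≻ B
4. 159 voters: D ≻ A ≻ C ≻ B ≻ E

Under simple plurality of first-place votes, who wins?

First-place votes: D 159, B 0, E 0, A 108, C 95.
D has the most first-place votes.

D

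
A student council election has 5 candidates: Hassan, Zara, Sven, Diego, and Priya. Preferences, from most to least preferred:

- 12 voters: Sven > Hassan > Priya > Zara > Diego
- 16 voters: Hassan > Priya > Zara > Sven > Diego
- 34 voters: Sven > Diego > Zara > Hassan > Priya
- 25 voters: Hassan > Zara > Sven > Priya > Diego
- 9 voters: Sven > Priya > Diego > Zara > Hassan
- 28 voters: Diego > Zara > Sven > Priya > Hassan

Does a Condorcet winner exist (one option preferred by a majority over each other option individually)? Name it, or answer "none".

none

Checking pairwise contests:
Zara beats Hassan 71–53.
Diego beats Zara 71–53.
Zara beats Sven 69–55.
Sven beats Diego 96–28.
Hassan beats Priya 87–37.
Every option loses at least one head-to-head, so there is no Condorcet winner.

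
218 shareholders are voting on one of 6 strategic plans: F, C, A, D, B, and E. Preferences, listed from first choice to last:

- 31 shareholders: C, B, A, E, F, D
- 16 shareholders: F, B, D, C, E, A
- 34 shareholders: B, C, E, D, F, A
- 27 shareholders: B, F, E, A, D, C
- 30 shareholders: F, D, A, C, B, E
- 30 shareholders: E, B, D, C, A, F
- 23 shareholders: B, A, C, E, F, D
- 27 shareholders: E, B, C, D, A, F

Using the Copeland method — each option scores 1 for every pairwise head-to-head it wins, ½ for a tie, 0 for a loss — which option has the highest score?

B

F: beats D; loses to C, A, B, and E → score 1.
C: beats F, A, D, and E; loses to B → score 4.
A: beats F; loses to C, D, B, and E → score 1.
D: beats A; loses to F, C, B, and E → score 1.
B: beats F, C, A, D, and E → score 5.
E: beats F, A, and D; loses to C and B → score 3.
B has the best pairwise record.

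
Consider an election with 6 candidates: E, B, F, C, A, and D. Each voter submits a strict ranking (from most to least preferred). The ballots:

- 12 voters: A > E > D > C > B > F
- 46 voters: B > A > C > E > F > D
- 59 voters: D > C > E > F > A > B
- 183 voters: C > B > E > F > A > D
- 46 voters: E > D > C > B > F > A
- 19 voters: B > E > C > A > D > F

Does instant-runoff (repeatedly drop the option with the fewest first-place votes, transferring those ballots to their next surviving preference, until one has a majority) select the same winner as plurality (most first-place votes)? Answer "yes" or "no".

yes

Instant-runoff — R1 E 46, B 65, F 0, C 183, A 12, D 59 (C winner). Winner: C.
Plurality — first-place votes: E 46, B 65, F 0, C 183, A 12, D 59. Winner: C.
The two methods agree.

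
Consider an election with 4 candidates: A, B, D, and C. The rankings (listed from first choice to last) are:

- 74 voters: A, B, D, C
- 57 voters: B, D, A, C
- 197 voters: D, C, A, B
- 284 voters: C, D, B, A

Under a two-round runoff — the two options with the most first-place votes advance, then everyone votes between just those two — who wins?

D

Round 1 first-place votes: A 74, B 57, D 197, C 284.
C and D advance.
Runoff: C is preferred to D by 284 voters; D by 328.
D wins the runoff.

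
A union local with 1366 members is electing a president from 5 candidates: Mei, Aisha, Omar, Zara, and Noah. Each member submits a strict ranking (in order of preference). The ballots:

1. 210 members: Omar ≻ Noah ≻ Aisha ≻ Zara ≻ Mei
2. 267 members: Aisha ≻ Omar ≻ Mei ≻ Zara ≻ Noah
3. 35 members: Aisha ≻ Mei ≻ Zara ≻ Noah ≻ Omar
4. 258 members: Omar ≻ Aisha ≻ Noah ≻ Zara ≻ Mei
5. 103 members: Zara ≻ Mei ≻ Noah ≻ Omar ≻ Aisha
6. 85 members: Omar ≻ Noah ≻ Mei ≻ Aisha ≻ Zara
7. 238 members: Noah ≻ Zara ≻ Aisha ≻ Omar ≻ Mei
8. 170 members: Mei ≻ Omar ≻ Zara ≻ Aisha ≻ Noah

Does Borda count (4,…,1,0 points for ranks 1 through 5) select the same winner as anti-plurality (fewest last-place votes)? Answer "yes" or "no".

yes

Borda — scores: Mei 1798, Aisha 3133, Omar 3864, Zara 2271, Noah 2594. Winner: Omar.
Anti-plurality — last-place votes: Mei 706, Aisha 103, Omar 35, Zara 85, Noah 437. Winner: Omar.
The two methods agree.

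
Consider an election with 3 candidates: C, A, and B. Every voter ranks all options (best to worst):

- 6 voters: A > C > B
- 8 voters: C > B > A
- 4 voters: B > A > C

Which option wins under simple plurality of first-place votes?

First-place votes: C 8, A 6, B 4.
C has the most first-place votes.

C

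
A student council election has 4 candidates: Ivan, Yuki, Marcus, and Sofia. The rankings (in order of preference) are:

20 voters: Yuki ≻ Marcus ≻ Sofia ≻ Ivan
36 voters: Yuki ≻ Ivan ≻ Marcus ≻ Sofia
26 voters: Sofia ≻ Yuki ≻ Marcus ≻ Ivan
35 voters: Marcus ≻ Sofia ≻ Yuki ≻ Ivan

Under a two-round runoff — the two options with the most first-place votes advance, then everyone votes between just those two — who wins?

Yuki

Round 1 first-place votes: Ivan 0, Yuki 56, Marcus 35, Sofia 26.
Yuki and Marcus advance.
Runoff: Yuki is preferred to Marcus by 82 voters; Marcus by 35.
Yuki wins the runoff.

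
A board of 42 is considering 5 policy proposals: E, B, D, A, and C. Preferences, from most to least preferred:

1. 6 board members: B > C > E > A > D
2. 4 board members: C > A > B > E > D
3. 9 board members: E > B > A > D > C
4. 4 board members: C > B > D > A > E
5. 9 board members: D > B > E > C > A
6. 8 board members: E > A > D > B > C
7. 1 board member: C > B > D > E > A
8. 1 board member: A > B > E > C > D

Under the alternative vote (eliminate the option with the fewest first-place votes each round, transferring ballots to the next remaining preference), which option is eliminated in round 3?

D

Round 1: E 17, B 6, D 9, A 1, C 9. Eliminate A.
Round 2: E 17, B 7, D 9, C 9. Eliminate B.
Round 3: E 18, D 9, C 15. Eliminate D.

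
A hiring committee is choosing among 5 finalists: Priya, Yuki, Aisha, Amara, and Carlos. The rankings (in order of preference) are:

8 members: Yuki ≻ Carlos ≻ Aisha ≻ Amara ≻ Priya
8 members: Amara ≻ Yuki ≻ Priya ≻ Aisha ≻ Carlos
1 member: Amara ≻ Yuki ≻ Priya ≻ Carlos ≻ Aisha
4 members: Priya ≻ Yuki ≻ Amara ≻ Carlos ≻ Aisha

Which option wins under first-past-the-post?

Amara

First-place votes: Priya 4, Yuki 8, Aisha 0, Amara 9, Carlos 0.
Amara has the most first-place votes.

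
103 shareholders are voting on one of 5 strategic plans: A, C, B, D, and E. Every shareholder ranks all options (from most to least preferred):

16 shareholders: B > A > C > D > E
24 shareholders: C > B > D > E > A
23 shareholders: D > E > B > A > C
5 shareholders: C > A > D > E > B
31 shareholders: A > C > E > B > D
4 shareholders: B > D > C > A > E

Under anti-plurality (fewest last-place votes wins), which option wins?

B

Last-place votes: A 24, C 23, B 5, D 31, E 20.
B is ranked last by the fewest voters, so B wins.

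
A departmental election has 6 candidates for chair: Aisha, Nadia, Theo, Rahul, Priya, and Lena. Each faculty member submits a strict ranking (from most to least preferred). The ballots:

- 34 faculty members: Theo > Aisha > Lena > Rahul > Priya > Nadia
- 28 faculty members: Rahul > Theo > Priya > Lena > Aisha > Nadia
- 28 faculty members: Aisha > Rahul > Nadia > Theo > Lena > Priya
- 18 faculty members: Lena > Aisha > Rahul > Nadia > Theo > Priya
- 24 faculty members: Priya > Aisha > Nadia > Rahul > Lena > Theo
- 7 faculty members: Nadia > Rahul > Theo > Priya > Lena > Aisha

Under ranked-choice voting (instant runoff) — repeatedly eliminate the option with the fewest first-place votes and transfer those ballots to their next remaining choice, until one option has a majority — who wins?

Round 1: Aisha 28, Nadia 7, Theo 34, Rahul 28, Priya 24, Lena 18. Eliminate Nadia.
Round 2: Aisha 28, Theo 34, Rahul 35, Priya 24, Lena 18. Eliminate Lena.
Round 3: Aisha 46, Theo 34, Rahul 35, Priya 24. Eliminate Priya.
Round 4: Aisha 70, Theo 34, Rahul 35. Aisha has a majority.

Aisha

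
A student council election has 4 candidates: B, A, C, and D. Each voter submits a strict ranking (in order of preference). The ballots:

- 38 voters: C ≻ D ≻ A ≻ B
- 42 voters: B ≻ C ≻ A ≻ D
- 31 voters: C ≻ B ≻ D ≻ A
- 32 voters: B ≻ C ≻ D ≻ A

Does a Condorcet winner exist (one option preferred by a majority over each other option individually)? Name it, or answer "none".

B

B vs A: 105–38 for B.
B vs C: 74–69 for B.
B vs D: 105–38 for B.
B beats every other option head-to-head.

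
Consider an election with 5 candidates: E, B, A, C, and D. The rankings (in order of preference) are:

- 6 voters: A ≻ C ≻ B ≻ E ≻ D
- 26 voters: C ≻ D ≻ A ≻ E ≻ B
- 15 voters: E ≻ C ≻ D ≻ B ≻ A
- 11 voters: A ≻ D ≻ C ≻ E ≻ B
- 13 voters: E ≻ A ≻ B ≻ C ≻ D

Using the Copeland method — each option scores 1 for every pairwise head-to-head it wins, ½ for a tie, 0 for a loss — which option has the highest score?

C

E: beats B; loses to A, C, and D → score 1.
B: loses to E, A, C, and D → score 0.
A: beats E and B; loses to C and D → score 2.
C: beats E, B, A, and D → score 4.
D: beats E, B, and A; loses to C → score 3.
C has the best pairwise record.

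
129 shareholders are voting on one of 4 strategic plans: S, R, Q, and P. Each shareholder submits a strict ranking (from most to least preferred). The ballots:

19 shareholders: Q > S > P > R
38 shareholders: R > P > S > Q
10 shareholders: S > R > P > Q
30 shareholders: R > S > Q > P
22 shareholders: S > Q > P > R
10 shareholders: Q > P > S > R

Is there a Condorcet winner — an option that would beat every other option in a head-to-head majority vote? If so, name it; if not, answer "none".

R

R vs S: 68–61 for R.
R vs Q: 78–51 for R.
R vs P: 78–51 for R.
R beats every other option head-to-head.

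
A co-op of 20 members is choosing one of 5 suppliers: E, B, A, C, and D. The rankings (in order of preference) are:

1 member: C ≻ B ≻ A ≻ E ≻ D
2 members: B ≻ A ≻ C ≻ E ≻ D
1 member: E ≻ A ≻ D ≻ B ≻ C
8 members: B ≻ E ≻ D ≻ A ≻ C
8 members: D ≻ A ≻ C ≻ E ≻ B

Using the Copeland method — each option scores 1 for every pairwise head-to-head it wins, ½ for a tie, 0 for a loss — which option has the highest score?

B

E: beats D; loses to B, A, and C → score 1.
B: beats E, A, C, and D → score 4.
A: beats E and C; loses to B and D → score 2.
C: beats E; loses to B, A, and D → score 1.
D: beats A and C; loses to E and B → score 2.
B has the best pairwise record.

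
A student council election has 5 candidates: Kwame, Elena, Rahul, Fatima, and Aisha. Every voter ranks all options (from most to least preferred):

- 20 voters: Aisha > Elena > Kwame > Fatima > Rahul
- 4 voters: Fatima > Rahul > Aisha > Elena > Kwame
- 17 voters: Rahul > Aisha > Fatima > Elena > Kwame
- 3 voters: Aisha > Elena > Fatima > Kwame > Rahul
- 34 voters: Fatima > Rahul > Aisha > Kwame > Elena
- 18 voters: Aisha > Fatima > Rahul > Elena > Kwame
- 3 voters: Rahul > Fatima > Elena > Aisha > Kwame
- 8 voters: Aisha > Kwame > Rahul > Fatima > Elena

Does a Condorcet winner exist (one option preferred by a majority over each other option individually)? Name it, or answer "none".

none

Checking pairwise contests:
Elena beats Kwame 65–42.
Rahul beats Elena 84–23.
Fatima beats Rahul 79–28.
Aisha beats Fatima 66–41.
Rahul beats Aisha 58–49.
Every option loses at least one head-to-head, so there is no Condorcet winner.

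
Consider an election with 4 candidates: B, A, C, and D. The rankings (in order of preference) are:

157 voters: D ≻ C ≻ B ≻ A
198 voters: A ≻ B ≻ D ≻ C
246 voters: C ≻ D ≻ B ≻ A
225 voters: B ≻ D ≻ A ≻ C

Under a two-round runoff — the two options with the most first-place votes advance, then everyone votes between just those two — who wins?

B

Round 1 first-place votes: B 225, A 198, C 246, D 157.
C and B advance.
Runoff: C is preferred to B by 403 voters; B by 423.
B wins the runoff.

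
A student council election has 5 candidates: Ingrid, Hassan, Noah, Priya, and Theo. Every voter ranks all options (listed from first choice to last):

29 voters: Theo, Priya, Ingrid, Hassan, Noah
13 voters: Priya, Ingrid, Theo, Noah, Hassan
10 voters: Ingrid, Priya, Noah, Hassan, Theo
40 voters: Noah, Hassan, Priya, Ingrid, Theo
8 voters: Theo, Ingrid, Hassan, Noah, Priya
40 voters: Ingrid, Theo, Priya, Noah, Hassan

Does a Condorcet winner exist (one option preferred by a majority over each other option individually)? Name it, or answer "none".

Checking pairwise contests:
Priya beats Ingrid 82–58.
Ingrid beats Hassan 100–40.
Ingrid beats Noah 100–40.
Theo beats Priya 77–63.
Ingrid beats Theo 103–37.
Every option loses at least one head-to-head, so there is no Condorcet winner.

none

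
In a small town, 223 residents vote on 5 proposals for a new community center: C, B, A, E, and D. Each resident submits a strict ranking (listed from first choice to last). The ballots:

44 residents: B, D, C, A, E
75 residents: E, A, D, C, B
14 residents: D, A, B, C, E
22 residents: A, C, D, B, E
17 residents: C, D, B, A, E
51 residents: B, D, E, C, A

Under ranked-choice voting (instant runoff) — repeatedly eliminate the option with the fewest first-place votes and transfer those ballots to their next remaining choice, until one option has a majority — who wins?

Round 1: C 17, B 95, A 22, E 75, D 14. Eliminate D.
Round 2: C 17, B 95, A 36, E 75. Eliminate C.
Round 3: B 112, A 36, E 75. B has a majority.

B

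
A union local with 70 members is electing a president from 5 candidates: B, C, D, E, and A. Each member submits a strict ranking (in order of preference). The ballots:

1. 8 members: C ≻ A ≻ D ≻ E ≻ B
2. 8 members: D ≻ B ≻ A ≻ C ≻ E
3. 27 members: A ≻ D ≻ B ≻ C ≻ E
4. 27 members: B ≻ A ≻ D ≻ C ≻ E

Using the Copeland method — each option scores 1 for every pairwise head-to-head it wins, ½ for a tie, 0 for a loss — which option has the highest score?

A

B: beats C and E; ties A; loses to D → score 2.5.
C: beats E; loses to B, D, and A → score 1.
D: beats B, C, and E; loses to A → score 3.
E: loses to B, C, D, and A → score 0.
A: beats C, D, and E; ties B → score 3.5.
A has the best pairwise record.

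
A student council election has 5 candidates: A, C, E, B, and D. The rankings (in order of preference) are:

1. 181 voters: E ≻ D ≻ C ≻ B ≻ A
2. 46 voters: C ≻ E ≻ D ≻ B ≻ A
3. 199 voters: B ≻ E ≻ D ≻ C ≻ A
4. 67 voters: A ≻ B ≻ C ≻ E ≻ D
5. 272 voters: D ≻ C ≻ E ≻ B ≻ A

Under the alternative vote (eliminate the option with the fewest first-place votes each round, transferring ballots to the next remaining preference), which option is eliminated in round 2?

Round 1: A 67, C 46, E 181, B 199, D 272. Eliminate C.
Round 2: A 67, E 227, B 199, D 272. Eliminate A.

A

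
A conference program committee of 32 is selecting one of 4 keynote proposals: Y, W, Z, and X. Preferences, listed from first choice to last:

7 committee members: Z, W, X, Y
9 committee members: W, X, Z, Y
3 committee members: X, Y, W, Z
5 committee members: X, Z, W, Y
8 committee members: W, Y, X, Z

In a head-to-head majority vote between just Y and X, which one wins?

X

Voters preferring Y to X: 8; preferring X to Y: 24.
X wins the head-to-head.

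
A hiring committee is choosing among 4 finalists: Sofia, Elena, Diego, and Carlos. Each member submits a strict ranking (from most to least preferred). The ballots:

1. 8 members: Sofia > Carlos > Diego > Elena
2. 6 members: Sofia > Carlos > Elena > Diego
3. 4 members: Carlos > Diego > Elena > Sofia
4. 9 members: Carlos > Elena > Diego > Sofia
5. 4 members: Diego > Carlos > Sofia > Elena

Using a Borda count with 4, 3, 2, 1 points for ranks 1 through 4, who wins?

Carlos

Sofia: 8·4 + 6·4 + 4·1 + 9·1 + 4·2 = 77
Elena: 8·1 + 6·2 + 4·2 + 9·3 + 4·1 = 59
Diego: 8·2 + 6·1 + 4·3 + 9·2 + 4·4 = 68
Carlos: 8·3 + 6·3 + 4·4 + 9·4 + 4·3 = 106
Carlos has the highest Borda score (106).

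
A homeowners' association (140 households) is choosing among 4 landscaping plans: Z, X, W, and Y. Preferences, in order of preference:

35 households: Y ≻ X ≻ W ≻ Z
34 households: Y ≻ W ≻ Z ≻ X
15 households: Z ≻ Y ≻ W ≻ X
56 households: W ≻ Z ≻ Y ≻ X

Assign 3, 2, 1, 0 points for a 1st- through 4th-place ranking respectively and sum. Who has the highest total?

Y

Z: 35·0 + 34·1 + 15·3 + 56·2 = 191
X: 35·2 + 34·0 + 15·0 + 56·0 = 70
W: 35·1 + 34·2 + 15·1 + 56·3 = 286
Y: 35·3 + 34·3 + 15·2 + 56·1 = 293
Y has the highest Borda score (293).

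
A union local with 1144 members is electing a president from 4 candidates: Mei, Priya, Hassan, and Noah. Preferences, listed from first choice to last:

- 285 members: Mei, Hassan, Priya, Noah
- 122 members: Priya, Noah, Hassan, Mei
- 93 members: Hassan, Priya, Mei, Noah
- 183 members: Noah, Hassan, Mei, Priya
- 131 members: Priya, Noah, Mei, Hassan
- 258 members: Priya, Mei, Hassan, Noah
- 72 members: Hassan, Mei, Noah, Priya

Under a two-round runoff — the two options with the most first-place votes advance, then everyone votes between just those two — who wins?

Round 1 first-place votes: Mei 285, Priya 511, Hassan 165, Noah 183.
Priya and Mei advance.
Runoff: Priya is preferred to Mei by 604 voters; Mei by 540.
Priya wins the runoff.

Priya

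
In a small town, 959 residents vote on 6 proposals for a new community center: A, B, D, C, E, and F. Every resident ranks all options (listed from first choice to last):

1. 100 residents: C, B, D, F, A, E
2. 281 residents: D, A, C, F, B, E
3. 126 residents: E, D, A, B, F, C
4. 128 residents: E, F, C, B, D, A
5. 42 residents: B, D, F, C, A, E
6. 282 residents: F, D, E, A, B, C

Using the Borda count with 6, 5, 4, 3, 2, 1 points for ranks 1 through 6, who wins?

A: 100·2 + 281·5 + 126·4 + 128·1 + 42·2 + 282·3 = 3167
B: 100·5 + 281·2 + 126·3 + 128·3 + 42·6 + 282·2 = 2640
D: 100·4 + 281·6 + 126·5 + 128·2 + 42·5 + 282·5 = 4592
C: 100·6 + 281·4 + 126·1 + 128·4 + 42·3 + 282·1 = 2770
E: 100·1 + 281·1 + 126·6 + 128·6 + 42·1 + 282·4 = 3075
F: 100·3 + 281·3 + 126·2 + 128·5 + 42·4 + 282·6 = 3895
D has the highest Borda score (4592).

D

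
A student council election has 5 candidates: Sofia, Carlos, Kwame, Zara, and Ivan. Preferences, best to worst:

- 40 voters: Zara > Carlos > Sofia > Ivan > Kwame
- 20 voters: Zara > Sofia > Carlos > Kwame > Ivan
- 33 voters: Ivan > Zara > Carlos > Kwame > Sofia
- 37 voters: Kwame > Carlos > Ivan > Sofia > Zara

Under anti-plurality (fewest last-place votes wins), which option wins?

Last-place votes: Sofia 33, Carlos 0, Kwame 40, Zara 37, Ivan 20.
Carlos is ranked last by the fewest voters, so Carlos wins.

Carlos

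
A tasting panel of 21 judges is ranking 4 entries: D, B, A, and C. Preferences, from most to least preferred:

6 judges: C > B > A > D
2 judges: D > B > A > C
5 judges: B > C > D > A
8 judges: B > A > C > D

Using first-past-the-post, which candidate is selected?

First-place votes: D 2, B 13, A 0, C 6.
B has the most first-place votes.

B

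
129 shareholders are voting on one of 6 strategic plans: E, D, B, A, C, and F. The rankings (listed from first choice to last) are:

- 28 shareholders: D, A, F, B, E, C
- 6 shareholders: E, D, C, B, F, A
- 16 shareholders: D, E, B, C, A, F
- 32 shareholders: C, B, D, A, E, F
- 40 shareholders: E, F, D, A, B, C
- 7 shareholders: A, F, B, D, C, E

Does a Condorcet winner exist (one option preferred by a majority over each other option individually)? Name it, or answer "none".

D vs E: 83–46 for D.
D vs B: 90–39 for D.
D vs A: 122–7 for D.
D vs C: 97–32 for D.
D vs F: 82–47 for D.
D beats every other option head-to-head.

D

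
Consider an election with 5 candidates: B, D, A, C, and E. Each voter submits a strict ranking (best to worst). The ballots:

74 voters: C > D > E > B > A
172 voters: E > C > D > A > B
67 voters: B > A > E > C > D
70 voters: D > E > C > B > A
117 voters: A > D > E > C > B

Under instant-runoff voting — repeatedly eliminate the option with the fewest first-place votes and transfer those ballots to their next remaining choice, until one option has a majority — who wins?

E

Round 1: B 67, D 70, A 117, C 74, E 172. Eliminate B.
Round 2: D 70, A 184, C 74, E 172. Eliminate D.
Round 3: A 184, C 74, E 242. Eliminate C.
Round 4: A 184, E 316. E has a majority.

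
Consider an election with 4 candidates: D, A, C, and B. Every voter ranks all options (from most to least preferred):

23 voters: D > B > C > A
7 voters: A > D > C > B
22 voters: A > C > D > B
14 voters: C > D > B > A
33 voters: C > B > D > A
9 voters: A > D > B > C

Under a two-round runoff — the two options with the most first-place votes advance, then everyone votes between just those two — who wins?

C

Round 1 first-place votes: D 23, A 38, C 47, B 0.
C and A advance.
Runoff: C is preferred to A by 70 voters; A by 38.
C wins the runoff.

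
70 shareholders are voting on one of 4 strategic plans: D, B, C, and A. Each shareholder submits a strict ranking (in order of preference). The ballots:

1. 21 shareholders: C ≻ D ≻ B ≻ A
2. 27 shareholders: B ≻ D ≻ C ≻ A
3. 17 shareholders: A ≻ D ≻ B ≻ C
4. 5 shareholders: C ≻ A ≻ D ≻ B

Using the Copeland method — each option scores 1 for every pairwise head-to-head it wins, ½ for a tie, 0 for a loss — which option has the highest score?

D

D: beats B, C, and A → score 3.
B: beats C and A; loses to D → score 2.
C: beats A; loses to D and B → score 1.
A: loses to D, B, and C → score 0.
D has the best pairwise record.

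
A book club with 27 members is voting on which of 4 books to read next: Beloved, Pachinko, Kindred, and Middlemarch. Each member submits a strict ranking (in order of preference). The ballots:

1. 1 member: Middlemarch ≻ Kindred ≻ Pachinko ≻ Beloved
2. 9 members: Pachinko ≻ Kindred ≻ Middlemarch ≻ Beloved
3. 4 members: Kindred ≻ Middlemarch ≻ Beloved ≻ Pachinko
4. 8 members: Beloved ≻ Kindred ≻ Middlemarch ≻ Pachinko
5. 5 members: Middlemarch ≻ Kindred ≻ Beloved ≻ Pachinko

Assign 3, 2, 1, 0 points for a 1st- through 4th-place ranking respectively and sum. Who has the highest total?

Beloved: 1·0 + 9·0 + 4·1 + 8·3 + 5·1 = 33
Pachinko: 1·1 + 9·3 + 4·0 + 8·0 + 5·0 = 28
Kindred: 1·2 + 9·2 + 4·3 + 8·2 + 5·2 = 58
Middlemarch: 1·3 + 9·1 + 4·2 + 8·1 + 5·3 = 43
Kindred has the highest Borda score (58).

Kindred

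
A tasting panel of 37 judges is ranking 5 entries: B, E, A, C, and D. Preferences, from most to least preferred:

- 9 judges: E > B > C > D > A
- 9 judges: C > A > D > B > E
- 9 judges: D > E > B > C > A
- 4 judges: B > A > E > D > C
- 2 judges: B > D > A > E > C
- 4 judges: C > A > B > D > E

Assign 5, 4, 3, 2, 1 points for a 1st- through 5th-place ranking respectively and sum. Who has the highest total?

B: 9·4 + 9·2 + 9·3 + 4·5 + 2·5 + 4·3 = 123
E: 9·5 + 9·1 + 9·4 + 4·3 + 2·2 + 4·1 = 110
A: 9·1 + 9·4 + 9·1 + 4·4 + 2·3 + 4·4 = 92
C: 9·3 + 9·5 + 9·2 + 4·1 + 2·1 + 4·5 = 116
D: 9·2 + 9·3 + 9·5 + 4·2 + 2·4 + 4·2 = 114
B has the highest Borda score (123).

B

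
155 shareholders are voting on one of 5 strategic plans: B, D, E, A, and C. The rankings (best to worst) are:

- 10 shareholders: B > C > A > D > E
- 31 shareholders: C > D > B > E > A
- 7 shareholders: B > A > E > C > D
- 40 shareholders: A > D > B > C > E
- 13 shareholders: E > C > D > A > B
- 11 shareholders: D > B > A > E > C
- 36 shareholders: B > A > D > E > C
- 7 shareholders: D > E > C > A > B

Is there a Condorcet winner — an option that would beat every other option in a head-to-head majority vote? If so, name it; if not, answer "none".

none

Checking pairwise contests:
D beats B 102–53.
A beats D 93–62.
B beats E 135–20.
B beats A 95–60.
B beats C 104–51.
Every option loses at least one head-to-head, so there is no Condorcet winner.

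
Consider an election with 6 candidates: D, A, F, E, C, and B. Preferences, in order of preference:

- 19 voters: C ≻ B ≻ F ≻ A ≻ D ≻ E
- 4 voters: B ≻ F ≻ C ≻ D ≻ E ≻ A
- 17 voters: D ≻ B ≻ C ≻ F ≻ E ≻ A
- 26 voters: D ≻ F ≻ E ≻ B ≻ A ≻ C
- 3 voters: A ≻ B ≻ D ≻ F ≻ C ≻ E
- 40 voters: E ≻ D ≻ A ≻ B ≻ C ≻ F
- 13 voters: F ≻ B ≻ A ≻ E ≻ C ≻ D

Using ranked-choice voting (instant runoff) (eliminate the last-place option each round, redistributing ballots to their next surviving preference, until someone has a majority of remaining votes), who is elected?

Round 1: D 43, A 3, F 13, E 40, C 19, B 4. Eliminate A.
Round 2: D 43, F 13, E 40, C 19, B 7. Eliminate B.
Round 3: D 46, F 17, E 40, C 19. Eliminate F.
Round 4: D 46, E 53, C 23. Eliminate C.
Round 5: D 69, E 53. D has a majority.

D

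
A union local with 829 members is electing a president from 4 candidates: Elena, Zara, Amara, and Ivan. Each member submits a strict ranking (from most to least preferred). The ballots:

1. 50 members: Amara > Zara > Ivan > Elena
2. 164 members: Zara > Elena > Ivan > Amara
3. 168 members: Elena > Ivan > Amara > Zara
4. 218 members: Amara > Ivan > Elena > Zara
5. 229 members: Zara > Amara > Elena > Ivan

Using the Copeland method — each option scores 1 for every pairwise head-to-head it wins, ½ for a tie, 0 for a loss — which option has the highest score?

Amara

Elena: beats Ivan; loses to Zara and Amara → score 1.
Zara: beats Elena and Ivan; loses to Amara → score 2.
Amara: beats Elena, Zara, and Ivan → score 3.
Ivan: loses to Elena, Zara, and Amara → score 0.
Amara has the best pairwise record.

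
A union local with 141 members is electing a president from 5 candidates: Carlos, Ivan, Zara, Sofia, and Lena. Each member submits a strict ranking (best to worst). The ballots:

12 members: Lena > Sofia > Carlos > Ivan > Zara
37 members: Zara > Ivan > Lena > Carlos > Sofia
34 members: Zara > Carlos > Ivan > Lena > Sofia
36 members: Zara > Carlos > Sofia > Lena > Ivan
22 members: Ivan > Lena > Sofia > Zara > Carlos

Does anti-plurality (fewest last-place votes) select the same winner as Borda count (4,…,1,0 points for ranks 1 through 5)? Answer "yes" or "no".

Anti-plurality — last-place votes: Carlos 22, Ivan 36, Zara 12, Sofia 71, Lena 0. Winner: Lena.
Borda — scores: Carlos 271, Ivan 279, Zara 450, Sofia 152, Lena 258. Winner: Zara.
The two methods disagree.

no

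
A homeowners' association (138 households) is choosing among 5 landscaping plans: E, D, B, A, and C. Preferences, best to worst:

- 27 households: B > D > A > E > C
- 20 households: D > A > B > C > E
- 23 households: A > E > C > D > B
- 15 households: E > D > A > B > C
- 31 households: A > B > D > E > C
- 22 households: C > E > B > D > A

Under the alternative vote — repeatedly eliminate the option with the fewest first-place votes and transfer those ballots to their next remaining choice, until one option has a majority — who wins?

Round 1: E 15, D 20, B 27, A 54, C 22. Eliminate E.
Round 2: D 35, B 27, A 54, C 22. Eliminate C.
Round 3: D 35, B 49, A 54. Eliminate D.
Round 4: B 49, A 89. A has a majority.

A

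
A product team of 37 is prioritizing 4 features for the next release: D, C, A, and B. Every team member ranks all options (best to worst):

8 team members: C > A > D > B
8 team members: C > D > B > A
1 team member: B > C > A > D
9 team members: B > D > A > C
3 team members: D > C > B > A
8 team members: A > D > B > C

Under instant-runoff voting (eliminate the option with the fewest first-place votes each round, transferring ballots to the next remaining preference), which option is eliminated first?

Round 1: D 3, C 16, A 8, B 10. Eliminate D.

D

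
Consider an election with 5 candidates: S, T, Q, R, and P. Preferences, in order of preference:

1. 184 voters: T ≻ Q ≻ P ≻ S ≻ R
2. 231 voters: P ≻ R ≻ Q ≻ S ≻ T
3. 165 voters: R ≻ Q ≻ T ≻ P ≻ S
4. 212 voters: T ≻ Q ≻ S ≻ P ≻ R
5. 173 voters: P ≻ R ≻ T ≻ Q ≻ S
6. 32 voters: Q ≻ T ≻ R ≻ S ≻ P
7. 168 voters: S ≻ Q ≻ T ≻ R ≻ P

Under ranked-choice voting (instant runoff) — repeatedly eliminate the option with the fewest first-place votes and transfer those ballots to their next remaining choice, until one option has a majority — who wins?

Round 1: S 168, T 396, Q 32, R 165, P 404. Eliminate Q.
Round 2: S 168, T 428, R 165, P 404. Eliminate R.
Round 3: S 168, T 593, P 404. T has a majority.

T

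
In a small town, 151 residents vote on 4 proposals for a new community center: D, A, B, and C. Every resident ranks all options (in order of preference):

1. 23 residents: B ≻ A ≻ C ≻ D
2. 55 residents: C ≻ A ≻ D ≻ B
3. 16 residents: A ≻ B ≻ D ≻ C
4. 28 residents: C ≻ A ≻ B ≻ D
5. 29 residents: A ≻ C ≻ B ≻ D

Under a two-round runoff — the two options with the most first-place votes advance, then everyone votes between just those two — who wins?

Round 1 first-place votes: D 0, A 45, B 23, C 83.
C and A advance.
Runoff: C is preferred to A by 83 voters; A by 68.
C wins the runoff.

C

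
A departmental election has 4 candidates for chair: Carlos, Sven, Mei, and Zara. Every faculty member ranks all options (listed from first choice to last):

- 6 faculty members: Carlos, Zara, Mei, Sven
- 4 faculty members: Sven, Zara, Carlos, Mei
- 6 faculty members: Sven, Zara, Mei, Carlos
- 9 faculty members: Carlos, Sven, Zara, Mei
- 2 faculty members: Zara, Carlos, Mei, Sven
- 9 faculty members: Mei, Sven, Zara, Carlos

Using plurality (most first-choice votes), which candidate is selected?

First-place votes: Carlos 15, Sven 10, Mei 9, Zara 2.
Carlos has the most first-place votes.

Carlos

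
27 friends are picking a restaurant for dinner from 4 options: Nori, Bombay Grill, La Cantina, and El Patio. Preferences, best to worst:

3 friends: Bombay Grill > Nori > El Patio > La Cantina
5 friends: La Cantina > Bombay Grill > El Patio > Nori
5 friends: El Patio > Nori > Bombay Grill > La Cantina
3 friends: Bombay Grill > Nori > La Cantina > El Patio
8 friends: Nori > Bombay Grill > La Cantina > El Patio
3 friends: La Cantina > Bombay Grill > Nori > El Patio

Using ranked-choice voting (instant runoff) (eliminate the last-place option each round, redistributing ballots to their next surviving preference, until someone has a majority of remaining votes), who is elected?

Round 1: Nori 8, Bombay Grill 6, La Cantina 8, El Patio 5. Eliminate El Patio.
Round 2: Nori 13, Bombay Grill 6, La Cantina 8. Eliminate Bombay Grill.
Round 3: Nori 19, La Cantina 8. Nori has a majority.

Nori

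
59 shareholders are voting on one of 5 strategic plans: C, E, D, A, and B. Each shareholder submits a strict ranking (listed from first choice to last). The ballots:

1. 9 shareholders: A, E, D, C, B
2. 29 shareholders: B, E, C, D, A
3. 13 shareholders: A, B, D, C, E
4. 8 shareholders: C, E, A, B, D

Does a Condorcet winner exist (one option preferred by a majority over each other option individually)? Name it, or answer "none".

none

Checking pairwise contests:
E beats C 38–21.
B beats E 42–17.
C beats D 37–22.
C beats A 37–22.
A beats B 30–29.
Every option loses at least one head-to-head, so there is no Condorcet winner.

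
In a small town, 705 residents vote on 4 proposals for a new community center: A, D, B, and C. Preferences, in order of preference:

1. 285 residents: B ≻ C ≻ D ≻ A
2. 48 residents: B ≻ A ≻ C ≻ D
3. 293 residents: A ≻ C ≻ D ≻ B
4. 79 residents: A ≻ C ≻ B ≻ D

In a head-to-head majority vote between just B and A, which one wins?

Voters preferring B to A: 333; preferring A to B: 372.
A wins the head-to-head.

A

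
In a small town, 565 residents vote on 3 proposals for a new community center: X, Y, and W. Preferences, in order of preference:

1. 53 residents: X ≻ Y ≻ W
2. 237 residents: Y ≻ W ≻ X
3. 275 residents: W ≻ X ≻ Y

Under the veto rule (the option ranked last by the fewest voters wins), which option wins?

W

Last-place votes: X 237, Y 275, W 53.
W is ranked last by the fewest voters, so W wins.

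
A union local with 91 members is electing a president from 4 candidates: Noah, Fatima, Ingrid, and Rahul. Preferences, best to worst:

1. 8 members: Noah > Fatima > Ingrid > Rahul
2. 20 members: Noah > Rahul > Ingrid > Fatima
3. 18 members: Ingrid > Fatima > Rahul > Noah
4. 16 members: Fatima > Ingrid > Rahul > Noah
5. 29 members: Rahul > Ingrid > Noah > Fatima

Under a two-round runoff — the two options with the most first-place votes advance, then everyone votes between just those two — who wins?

Round 1 first-place votes: Noah 28, Fatima 16, Ingrid 18, Rahul 29.
Rahul and Noah advance.
Runoff: Rahul is preferred to Noah by 63 voters; Noah by 28.
Rahul wins the runoff.

Rahul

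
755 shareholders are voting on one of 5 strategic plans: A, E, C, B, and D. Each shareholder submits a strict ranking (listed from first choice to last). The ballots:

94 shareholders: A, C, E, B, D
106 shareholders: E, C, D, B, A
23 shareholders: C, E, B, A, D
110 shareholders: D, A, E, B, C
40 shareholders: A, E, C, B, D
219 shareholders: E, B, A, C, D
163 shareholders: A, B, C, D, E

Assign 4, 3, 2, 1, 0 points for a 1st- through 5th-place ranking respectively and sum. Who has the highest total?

A: 94·4 + 106·0 + 23·1 + 110·3 + 40·4 + 219·2 + 163·4 = 1979
E: 94·2 + 106·4 + 23·3 + 110·2 + 40·3 + 219·4 + 163·0 = 1897
C: 94·3 + 106·3 + 23·4 + 110·0 + 40·2 + 219·1 + 163·2 = 1317
B: 94·1 + 106·1 + 23·2 + 110·1 + 40·1 + 219·3 + 163·3 = 1542
D: 94·0 + 106·2 + 23·0 + 110·4 + 40·0 + 219·0 + 163·1 = 815
A has the highest Borda score (1979).

A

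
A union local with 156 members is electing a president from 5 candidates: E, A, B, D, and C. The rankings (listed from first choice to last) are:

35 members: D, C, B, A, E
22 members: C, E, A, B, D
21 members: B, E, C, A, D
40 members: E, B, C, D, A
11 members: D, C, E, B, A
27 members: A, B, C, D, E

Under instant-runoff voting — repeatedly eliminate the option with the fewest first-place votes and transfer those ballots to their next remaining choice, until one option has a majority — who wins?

Round 1: E 40, A 27, B 21, D 46, C 22. Eliminate B.
Round 2: E 61, A 27, D 46, C 22. Eliminate C.
Round 3: E 83, A 27, D 46. E has a majority.

E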